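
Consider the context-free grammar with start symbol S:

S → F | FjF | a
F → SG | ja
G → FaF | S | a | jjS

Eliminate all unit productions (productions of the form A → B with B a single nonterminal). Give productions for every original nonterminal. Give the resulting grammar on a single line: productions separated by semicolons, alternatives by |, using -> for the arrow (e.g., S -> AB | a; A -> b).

S -> a | SG | ja | FjF; F -> SG | ja; G -> a | SG | ja | FaF | FjF | jjS

Unit productions: G->S, S->F.
Unit pairs (A ⇒* B via units): (G,F), (G,S), (S,F).
S: inherits non-unit rules of {F, S} → FjF | SG | a | ja.
F: inherits non-unit rules of {F} → SG | ja.
G: inherits non-unit rules of {F, G, S} → FaF | FjF | SG | a | ja | jjS.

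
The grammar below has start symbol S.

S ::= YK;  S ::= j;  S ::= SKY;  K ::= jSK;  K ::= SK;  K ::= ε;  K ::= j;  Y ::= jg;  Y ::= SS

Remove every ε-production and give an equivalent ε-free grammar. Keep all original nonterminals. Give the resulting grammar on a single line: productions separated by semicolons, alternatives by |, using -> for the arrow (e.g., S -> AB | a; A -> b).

Nullable set: {K}.
S -> SKY: K nullable, giving SKY | SY.
S -> YK: K nullable, giving Y | YK.
Drop K -> ε.
K -> SK: K nullable, giving S | SK.
K -> jSK: K nullable, giving jS | jSK.
Unchanged (no nullable symbols): S -> j; K -> j; Y -> SS; Y -> jg.

S -> Y | j | SY | YK | SKY; K -> S | j | SK | jS | jSK; Y -> SS | jg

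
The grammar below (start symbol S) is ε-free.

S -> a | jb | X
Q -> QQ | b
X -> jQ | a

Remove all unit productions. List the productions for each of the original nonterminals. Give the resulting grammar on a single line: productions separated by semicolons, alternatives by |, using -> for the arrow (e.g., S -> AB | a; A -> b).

S -> a | jQ | jb; Q -> b | QQ; X -> a | jQ

Unit productions: S->X.
Unit pairs (A ⇒* B via units): (S,X).
S: inherits non-unit rules of {S, X} → a | jQ | jb.
Q: inherits non-unit rules of {Q} → QQ | b.
X: inherits non-unit rules of {X} → a | jQ.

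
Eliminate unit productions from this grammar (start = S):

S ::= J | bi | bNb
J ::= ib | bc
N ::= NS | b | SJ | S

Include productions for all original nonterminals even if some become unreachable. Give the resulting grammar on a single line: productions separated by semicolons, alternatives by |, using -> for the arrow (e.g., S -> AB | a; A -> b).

Unit productions: N->S, S->J.
Unit pairs (A ⇒* B via units): (N,J), (N,S), (S,J).
S: inherits non-unit rules of {J, S} → bNb | bc | bi | ib.
J: inherits non-unit rules of {J} → bc | ib.
N: inherits non-unit rules of {J, N, S} → NS | SJ | b | bNb | bc | bi | ib.

S -> bc | bi | ib | bNb; J -> bc | ib; N -> b | NS | SJ | bc | bi | ib | bNb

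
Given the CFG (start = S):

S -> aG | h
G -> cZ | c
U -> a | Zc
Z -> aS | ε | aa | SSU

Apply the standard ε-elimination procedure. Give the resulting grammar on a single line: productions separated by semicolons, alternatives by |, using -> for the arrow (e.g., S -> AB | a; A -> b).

Nullable set: {Z}.
G -> cZ: Z nullable, giving c | cZ.
U -> Zc: Z nullable, giving Zc | c.
Drop Z -> ε.
Unchanged (no nullable symbols): S -> aG; S -> h; G -> c; U -> a; Z -> SSU; Z -> aS; Z -> aa.

S -> h | aG; G -> c | cZ; U -> a | c | Zc; Z -> aS | aa | SSU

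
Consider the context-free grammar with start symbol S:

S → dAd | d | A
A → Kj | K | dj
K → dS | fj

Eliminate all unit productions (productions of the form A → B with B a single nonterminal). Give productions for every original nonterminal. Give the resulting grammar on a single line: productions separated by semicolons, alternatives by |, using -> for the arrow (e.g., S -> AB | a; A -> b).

Unit productions: A->K, S->A.
Unit pairs (A ⇒* B via units): (A,K), (S,A), (S,K).
S: inherits non-unit rules of {A, K, S} → Kj | d | dAd | dS | dj | fj.
A: inherits non-unit rules of {A, K} → Kj | dS | dj | fj.
K: inherits non-unit rules of {K} → dS | fj.

S -> d | Kj | dS | dj | fj | dAd; A -> Kj | dS | dj | fj; K -> dS | fj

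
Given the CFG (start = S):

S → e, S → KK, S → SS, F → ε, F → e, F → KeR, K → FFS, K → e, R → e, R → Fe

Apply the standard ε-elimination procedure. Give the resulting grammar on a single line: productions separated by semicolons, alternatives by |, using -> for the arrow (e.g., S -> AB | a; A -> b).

S -> e | KK | SS; F -> e | KeR; K -> S | e | FS | FFS; R -> e | Fe

Nullable set: {F}.
Drop F -> ε.
K -> FFS: F, F nullable, giving FFS | FS | S.
R -> Fe: F nullable, giving Fe | e.
Unchanged (no nullable symbols): S -> KK; S -> SS; S -> e; F -> KeR; F -> e; K -> e; R -> e.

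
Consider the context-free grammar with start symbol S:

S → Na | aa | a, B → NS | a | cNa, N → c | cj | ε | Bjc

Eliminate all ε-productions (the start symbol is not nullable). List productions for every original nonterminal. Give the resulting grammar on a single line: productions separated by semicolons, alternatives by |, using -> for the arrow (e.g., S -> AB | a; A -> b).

S -> a | Na | aa; B -> S | a | NS | ca | cNa; N -> c | cj | Bjc

Nullable set: {N}.
S -> Na: N nullable, giving Na | a.
B -> NS: N nullable, giving NS | S.
B -> cNa: N nullable, giving cNa | ca.
Drop N -> ε.
Unchanged (no nullable symbols): S -> a; S -> aa; B -> a; N -> Bjc; N -> c; N -> cj.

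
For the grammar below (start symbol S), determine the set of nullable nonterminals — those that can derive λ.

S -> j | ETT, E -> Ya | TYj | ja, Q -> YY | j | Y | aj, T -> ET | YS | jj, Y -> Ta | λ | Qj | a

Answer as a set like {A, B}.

Directly nullable (have an ε-rule): {Y}.
Q is nullable via Q -> Y (every symbol on the right is already known nullable).
Not nullable: E, S, T — each has a terminal in every rule's right-hand side or depends on a non-nullable symbol.

{Q, Y}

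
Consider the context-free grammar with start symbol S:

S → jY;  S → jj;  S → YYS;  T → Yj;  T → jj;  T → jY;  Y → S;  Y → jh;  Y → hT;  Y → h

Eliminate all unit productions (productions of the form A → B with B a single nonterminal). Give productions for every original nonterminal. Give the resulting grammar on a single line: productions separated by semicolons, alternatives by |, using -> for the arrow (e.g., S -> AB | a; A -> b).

S -> jY | jj | YYS; T -> Yj | jY | jj; Y -> h | hT | jY | jh | jj | YYS

Unit productions: Y->S.
Unit pairs (A ⇒* B via units): (Y,S).
S: inherits non-unit rules of {S} → YYS | jY | jj.
T: inherits non-unit rules of {T} → Yj | jY | jj.
Y: inherits non-unit rules of {S, Y} → YYS | h | hT | jY | jh | jj.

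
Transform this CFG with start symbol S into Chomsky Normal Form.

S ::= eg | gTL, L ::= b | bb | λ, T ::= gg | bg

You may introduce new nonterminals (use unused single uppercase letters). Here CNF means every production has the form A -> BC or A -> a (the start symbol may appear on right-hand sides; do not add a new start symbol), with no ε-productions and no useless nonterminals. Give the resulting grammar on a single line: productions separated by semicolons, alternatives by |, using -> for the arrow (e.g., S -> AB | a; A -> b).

Nullable: {L}; after ε-elimination: S -> eg | gT | gTL; L -> b | bb; T -> bg | gg.
No unit productions to eliminate.
TERM: introduce A -> b, B -> e, C -> g and substitute in every rule of length ≥2.
BIN: S -> CTL becomes S -> CD, D -> TL.

S -> BC | CD | CT; A -> b; B -> e; C -> g; D -> TL; L -> b | AA; T -> AC | CC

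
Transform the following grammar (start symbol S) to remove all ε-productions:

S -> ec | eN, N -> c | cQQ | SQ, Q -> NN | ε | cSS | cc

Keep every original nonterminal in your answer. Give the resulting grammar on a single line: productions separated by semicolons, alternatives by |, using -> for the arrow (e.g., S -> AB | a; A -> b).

Nullable set: {Q}.
N -> SQ: Q nullable, giving S | SQ.
N -> cQQ: Q, Q nullable, giving c | cQ | cQQ.
Drop Q -> ε.
Unchanged (no nullable symbols): S -> eN; S -> ec; N -> c; Q -> NN; Q -> cSS; Q -> cc.

S -> eN | ec; N -> S | c | SQ | cQ | cQQ; Q -> NN | cc | cSS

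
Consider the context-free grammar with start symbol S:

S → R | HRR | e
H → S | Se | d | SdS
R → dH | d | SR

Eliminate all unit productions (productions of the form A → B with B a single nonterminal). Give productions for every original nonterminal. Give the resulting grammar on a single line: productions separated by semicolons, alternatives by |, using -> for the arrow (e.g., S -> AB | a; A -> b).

Unit productions: H->S, S->R.
Unit pairs (A ⇒* B via units): (H,R), (H,S), (S,R).
S: inherits non-unit rules of {R, S} → HRR | SR | d | dH | e.
H: inherits non-unit rules of {H, R, S} → HRR | SR | SdS | Se | d | dH | e.
R: inherits non-unit rules of {R} → SR | d | dH.

S -> d | e | SR | dH | HRR; H -> d | e | SR | Se | dH | HRR | SdS; R -> d | SR | dH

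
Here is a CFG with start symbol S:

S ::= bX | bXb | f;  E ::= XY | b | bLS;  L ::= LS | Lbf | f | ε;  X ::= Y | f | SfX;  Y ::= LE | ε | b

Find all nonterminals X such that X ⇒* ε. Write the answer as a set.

{E, L, X, Y}

Directly nullable (have an ε-rule): {L, Y}.
X is nullable via X -> Y (every symbol on the right is already known nullable).
E is nullable via E -> XY (every symbol on the right is already known nullable).
Not nullable: S — each has a terminal in every rule's right-hand side or depends on a non-nullable symbol.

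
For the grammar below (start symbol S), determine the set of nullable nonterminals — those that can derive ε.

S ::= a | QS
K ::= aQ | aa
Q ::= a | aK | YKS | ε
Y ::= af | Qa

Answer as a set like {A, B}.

Directly nullable (have an ε-rule): {Q}.
Not nullable: K, S, Y — each has a terminal in every rule's right-hand side or depends on a non-nullable symbol.

{Q}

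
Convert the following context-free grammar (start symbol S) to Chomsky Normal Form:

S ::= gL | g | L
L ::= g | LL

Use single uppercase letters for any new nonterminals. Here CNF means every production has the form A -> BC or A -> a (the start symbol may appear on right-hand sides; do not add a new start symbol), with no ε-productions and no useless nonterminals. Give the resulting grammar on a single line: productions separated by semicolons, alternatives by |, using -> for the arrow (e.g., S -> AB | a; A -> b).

S -> g | AL | LL; A -> g; L -> g | LL

No ε-productions.
After unit-elimination: S -> g | LL | gL; L -> g | LL.
TERM: introduce A -> g and substitute in every rule of length ≥2.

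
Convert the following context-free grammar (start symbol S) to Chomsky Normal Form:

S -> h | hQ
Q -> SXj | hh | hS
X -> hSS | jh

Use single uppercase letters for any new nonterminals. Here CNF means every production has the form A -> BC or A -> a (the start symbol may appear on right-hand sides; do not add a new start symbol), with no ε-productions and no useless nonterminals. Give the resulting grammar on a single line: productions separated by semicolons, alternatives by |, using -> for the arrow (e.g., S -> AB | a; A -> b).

No ε-productions.
No unit productions to eliminate.
TERM: introduce B -> h, A -> j and substitute in every rule of length ≥2.
BIN: Q -> SXA becomes Q -> SC, C -> XA; X -> BSS becomes X -> BD, D -> SS.

S -> h | BQ; A -> j; B -> h; C -> XA; D -> SS; Q -> BB | BS | SC; X -> AB | BD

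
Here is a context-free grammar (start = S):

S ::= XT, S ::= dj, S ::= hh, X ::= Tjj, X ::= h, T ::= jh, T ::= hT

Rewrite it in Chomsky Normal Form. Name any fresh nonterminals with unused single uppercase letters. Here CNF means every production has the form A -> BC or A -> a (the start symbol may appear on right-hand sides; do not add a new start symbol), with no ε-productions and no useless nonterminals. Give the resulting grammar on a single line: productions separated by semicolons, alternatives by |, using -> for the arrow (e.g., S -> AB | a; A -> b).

S -> AB | CC | XT; A -> d; B -> j; C -> h; D -> BB; T -> BC | CT; X -> h | TD

No ε-productions.
No unit productions to eliminate.
TERM: introduce A -> d, C -> h, B -> j and substitute in every rule of length ≥2.
BIN: X -> TBB becomes X -> TD, D -> BB.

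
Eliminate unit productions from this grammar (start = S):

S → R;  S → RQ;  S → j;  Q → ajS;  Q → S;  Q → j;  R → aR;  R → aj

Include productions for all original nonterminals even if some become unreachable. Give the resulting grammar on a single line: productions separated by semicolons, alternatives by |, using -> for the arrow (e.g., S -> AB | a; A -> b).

S -> j | RQ | aR | aj; Q -> j | RQ | aR | aj | ajS; R -> aR | aj

Unit productions: Q->S, S->R.
Unit pairs (A ⇒* B via units): (Q,R), (Q,S), (S,R).
S: inherits non-unit rules of {R, S} → RQ | aR | aj | j.
Q: inherits non-unit rules of {Q, R, S} → RQ | aR | aj | ajS | j.
R: inherits non-unit rules of {R} → aR | aj.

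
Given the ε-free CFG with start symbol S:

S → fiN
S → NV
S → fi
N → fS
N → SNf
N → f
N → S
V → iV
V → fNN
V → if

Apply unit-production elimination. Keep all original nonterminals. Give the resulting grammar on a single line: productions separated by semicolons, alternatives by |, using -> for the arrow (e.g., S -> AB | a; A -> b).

Unit productions: N->S.
Unit pairs (A ⇒* B via units): (N,S).
S: inherits non-unit rules of {S} → NV | fi | fiN.
N: inherits non-unit rules of {N, S} → NV | SNf | f | fS | fi | fiN.
V: inherits non-unit rules of {V} → fNN | iV | if.

S -> NV | fi | fiN; N -> f | NV | fS | fi | SNf | fiN; V -> iV | if | fNN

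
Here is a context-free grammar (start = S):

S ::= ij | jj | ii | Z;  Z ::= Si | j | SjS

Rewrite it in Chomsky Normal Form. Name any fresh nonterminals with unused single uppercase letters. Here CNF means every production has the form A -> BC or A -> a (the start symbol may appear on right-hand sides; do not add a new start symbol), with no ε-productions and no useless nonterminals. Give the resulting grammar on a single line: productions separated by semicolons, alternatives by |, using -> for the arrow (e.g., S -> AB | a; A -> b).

No ε-productions.
After unit-elimination: S -> j | Si | ii | ij | jj | SjS; Z -> j | Si | SjS.
TERM: introduce A -> i, B -> j and substitute in every rule of length ≥2.
BIN: S -> SBS becomes S -> SC, C -> BS; Z -> SBS becomes Z -> SD, D -> BS.
Drop unreachable/unproductive: Z.

S -> j | AA | AB | BB | SA | SC; A -> i; B -> j; C -> BS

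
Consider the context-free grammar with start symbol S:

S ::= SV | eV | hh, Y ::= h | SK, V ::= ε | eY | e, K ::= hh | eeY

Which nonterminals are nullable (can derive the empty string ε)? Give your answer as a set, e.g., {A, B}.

Directly nullable (have an ε-rule): {V}.
Not nullable: K, S, Y — each has a terminal in every rule's right-hand side or depends on a non-nullable symbol.

{V}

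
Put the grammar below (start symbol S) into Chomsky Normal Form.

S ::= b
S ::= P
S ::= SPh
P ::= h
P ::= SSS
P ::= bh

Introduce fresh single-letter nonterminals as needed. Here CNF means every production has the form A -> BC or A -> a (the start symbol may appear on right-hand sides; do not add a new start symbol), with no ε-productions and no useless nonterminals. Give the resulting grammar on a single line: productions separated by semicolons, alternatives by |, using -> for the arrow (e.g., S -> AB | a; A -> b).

No ε-productions.
After unit-elimination: S -> b | h | bh | SPh | SSS; P -> h | bh | SSS.
TERM: introduce A -> b, B -> h and substitute in every rule of length ≥2.
BIN: P -> SSS becomes P -> SC, C -> SS; S -> SPB becomes S -> SD, D -> PB; S -> SSS becomes S -> SE, E -> SS.

S -> b | h | AB | SD | SE; A -> b; B -> h; C -> SS; D -> PB; E -> SS; P -> h | AB | SC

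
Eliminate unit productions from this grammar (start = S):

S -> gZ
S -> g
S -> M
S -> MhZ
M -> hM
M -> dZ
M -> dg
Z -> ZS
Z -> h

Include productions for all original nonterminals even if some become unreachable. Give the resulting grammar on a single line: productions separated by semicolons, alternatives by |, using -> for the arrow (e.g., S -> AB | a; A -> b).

S -> g | dZ | dg | gZ | hM | MhZ; M -> dZ | dg | hM; Z -> h | ZS

Unit productions: S->M.
Unit pairs (A ⇒* B via units): (S,M).
S: inherits non-unit rules of {M, S} → MhZ | dZ | dg | g | gZ | hM.
M: inherits non-unit rules of {M} → dZ | dg | hM.
Z: inherits non-unit rules of {Z} → ZS | h.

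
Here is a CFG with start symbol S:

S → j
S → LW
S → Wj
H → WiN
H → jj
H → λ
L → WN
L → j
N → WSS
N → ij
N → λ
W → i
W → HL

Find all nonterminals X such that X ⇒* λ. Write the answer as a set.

Directly nullable (have an ε-rule): {H, N}.
Not nullable: L, S, W — each has a terminal in every rule's right-hand side or depends on a non-nullable symbol.

{H, N}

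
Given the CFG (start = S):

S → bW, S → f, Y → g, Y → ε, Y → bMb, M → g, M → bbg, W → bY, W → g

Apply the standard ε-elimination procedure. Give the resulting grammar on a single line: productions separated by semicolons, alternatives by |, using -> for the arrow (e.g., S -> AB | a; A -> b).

Nullable set: {Y}.
W -> bY: Y nullable, giving b | bY.
Drop Y -> ε.
Unchanged (no nullable symbols): S -> bW; S -> f; M -> bbg; M -> g; W -> g; Y -> bMb; Y -> g.

S -> f | bW; M -> g | bbg; W -> b | g | bY; Y -> g | bMb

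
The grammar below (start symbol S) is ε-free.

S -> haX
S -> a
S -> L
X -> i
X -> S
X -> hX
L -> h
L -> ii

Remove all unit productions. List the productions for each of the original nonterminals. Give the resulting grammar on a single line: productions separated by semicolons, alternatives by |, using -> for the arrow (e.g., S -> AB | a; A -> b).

Unit productions: S->L, X->S.
Unit pairs (A ⇒* B via units): (S,L), (X,L), (X,S).
S: inherits non-unit rules of {L, S} → a | h | haX | ii.
L: inherits non-unit rules of {L} → h | ii.
X: inherits non-unit rules of {L, S, X} → a | h | hX | haX | i | ii.

S -> a | h | ii | haX; L -> h | ii; X -> a | h | i | hX | ii | haX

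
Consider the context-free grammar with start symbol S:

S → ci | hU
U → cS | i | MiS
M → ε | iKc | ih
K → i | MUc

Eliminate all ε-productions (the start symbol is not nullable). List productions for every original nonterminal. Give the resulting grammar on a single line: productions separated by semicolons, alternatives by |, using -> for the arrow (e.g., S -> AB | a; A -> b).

S -> ci | hU; K -> i | Uc | MUc; M -> ih | iKc; U -> i | cS | iS | MiS

Nullable set: {M}.
K -> MUc: M nullable, giving MUc | Uc.
Drop M -> ε.
U -> MiS: M nullable, giving MiS | iS.
Unchanged (no nullable symbols): S -> ci; S -> hU; K -> i; M -> iKc; M -> ih; U -> cS; U -> i.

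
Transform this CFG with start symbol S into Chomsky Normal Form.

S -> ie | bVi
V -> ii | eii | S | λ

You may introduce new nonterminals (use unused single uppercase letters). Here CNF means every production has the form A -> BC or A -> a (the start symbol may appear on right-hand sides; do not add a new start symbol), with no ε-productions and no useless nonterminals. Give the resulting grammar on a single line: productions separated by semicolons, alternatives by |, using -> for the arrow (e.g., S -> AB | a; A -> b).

S -> AB | AD | BC; A -> b; B -> i; C -> e; D -> VB; E -> VB; F -> BB; V -> AB | AE | BB | BC | CF

Nullable: {V}; after ε-elimination: S -> bi | ie | bVi; V -> S | ii | eii.
After unit-elimination: S -> bi | ie | bVi; V -> bi | ie | ii | bVi | eii.
TERM: introduce A -> b, C -> e, B -> i and substitute in every rule of length ≥2.
BIN: S -> AVB becomes S -> AD, D -> VB; V -> AVB becomes V -> AE, E -> VB; V -> CBB becomes V -> CF, F -> BB.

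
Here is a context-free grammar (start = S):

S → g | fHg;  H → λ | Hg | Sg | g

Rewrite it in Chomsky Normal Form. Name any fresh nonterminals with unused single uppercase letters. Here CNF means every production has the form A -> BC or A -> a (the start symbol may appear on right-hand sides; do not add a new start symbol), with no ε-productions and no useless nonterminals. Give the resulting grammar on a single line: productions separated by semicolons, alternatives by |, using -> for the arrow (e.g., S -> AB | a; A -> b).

Nullable: {H}; after ε-elimination: S -> g | fg | fHg; H -> g | Hg | Sg.
No unit productions to eliminate.
TERM: introduce B -> f, A -> g and substitute in every rule of length ≥2.
BIN: S -> BHA becomes S -> BC, C -> HA.

S -> g | BA | BC; A -> g; B -> f; C -> HA; H -> g | HA | SA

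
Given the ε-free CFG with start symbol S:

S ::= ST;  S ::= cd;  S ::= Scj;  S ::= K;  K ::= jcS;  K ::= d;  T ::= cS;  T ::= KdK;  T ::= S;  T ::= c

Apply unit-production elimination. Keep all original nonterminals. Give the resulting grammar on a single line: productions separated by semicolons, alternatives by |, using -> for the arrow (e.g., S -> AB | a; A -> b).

Unit productions: S->K, T->S.
Unit pairs (A ⇒* B via units): (S,K), (T,K), (T,S).
S: inherits non-unit rules of {K, S} → ST | Scj | cd | d | jcS.
K: inherits non-unit rules of {K} → d | jcS.
T: inherits non-unit rules of {K, S, T} → KdK | ST | Scj | c | cS | cd | d | jcS.

S -> d | ST | cd | Scj | jcS; K -> d | jcS; T -> c | d | ST | cS | cd | KdK | Scj | jcS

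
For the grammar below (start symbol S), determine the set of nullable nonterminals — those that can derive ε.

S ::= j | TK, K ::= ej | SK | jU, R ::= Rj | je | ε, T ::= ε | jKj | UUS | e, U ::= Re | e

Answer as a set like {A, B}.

Directly nullable (have an ε-rule): {R, T}.
Not nullable: K, S, U — each has a terminal in every rule's right-hand side or depends on a non-nullable symbol.

{R, T}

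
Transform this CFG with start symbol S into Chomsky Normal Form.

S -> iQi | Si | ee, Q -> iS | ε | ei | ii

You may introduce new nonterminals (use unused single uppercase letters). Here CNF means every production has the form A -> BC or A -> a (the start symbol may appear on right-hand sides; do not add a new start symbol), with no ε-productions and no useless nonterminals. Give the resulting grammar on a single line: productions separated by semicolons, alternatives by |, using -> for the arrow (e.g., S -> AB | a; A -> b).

S -> AA | BB | BC | SB; A -> e; B -> i; C -> QB; Q -> AB | BB | BS

Nullable: {Q}; after ε-elimination: S -> Si | ee | ii | iQi; Q -> ei | iS | ii.
No unit productions to eliminate.
TERM: introduce A -> e, B -> i and substitute in every rule of length ≥2.
BIN: S -> BQB becomes S -> BC, C -> QB.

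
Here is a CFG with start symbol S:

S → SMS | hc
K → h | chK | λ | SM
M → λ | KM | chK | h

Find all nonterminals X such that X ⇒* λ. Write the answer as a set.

{K, M}

Directly nullable (have an ε-rule): {K, M}.
Not nullable: S — each has a terminal in every rule's right-hand side or depends on a non-nullable symbol.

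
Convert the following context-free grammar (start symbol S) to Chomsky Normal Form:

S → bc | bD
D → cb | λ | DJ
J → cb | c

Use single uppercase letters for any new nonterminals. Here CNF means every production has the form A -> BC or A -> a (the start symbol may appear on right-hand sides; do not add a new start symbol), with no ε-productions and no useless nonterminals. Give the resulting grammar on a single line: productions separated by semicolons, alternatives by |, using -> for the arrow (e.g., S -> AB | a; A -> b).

Nullable: {D}; after ε-elimination: S -> b | bD | bc; D -> J | DJ | cb; J -> c | cb.
After unit-elimination: S -> b | bD | bc; D -> c | DJ | cb; J -> c | cb.
TERM: introduce B -> b, A -> c and substitute in every rule of length ≥2.

S -> b | BA | BD; A -> c; B -> b; D -> c | AB | DJ; J -> c | AB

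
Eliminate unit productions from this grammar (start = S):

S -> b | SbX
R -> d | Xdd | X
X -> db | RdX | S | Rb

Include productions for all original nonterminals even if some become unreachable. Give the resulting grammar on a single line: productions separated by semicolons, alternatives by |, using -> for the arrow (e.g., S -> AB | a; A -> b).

Unit productions: R->X, X->S.
Unit pairs (A ⇒* B via units): (R,S), (R,X), (X,S).
S: inherits non-unit rules of {S} → SbX | b.
R: inherits non-unit rules of {R, S, X} → Rb | RdX | SbX | Xdd | b | d | db.
X: inherits non-unit rules of {S, X} → Rb | RdX | SbX | b | db.

S -> b | SbX; R -> b | d | Rb | db | RdX | SbX | Xdd; X -> b | Rb | db | RdX | SbX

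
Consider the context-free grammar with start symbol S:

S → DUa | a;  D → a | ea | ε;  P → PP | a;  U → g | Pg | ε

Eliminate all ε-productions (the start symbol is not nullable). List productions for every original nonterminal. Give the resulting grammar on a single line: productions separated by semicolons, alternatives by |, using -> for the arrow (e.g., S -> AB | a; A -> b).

S -> a | Da | Ua | DUa; D -> a | ea; P -> a | PP; U -> g | Pg

Nullable set: {D, U}.
S -> DUa: D, U nullable, giving DUa | Da | Ua | a.
Drop D -> ε.
Drop U -> ε.
Unchanged (no nullable symbols): S -> a; D -> a; D -> ea; P -> PP; P -> a; U -> Pg; U -> g.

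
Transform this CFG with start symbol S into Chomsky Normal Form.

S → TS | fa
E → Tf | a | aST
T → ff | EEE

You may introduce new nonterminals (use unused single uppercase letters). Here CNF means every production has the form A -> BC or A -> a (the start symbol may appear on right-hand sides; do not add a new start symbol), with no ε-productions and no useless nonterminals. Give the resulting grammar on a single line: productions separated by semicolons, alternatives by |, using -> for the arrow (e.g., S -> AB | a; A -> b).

S -> AB | TS; A -> f; B -> a; C -> ST; D -> EE; E -> a | BC | TA; T -> AA | ED

No ε-productions.
No unit productions to eliminate.
TERM: introduce B -> a, A -> f and substitute in every rule of length ≥2.
BIN: E -> BST becomes E -> BC, C -> ST; T -> EEE becomes T -> ED, D -> EE.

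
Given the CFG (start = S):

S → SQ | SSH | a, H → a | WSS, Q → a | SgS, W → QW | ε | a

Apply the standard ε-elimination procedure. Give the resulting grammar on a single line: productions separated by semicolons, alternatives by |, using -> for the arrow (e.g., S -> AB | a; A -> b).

Nullable set: {W}.
H -> WSS: W nullable, giving SS | WSS.
Drop W -> ε.
W -> QW: W nullable, giving Q | QW.
Unchanged (no nullable symbols): S -> SQ; S -> SSH; S -> a; H -> a; Q -> SgS; Q -> a; W -> a.

S -> a | SQ | SSH; H -> a | SS | WSS; Q -> a | SgS; W -> Q | a | QW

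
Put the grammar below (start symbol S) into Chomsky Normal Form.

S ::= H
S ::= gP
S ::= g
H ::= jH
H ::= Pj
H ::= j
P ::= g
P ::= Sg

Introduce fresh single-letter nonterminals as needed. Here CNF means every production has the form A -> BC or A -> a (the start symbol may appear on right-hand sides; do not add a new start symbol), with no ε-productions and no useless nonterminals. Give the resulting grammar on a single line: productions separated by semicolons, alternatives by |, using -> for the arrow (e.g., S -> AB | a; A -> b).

No ε-productions.
After unit-elimination: S -> g | j | Pj | gP | jH; H -> j | Pj | jH; P -> g | Sg.
TERM: introduce B -> g, A -> j and substitute in every rule of length ≥2.

S -> g | j | AH | BP | PA; A -> j; B -> g; H -> j | AH | PA; P -> g | SB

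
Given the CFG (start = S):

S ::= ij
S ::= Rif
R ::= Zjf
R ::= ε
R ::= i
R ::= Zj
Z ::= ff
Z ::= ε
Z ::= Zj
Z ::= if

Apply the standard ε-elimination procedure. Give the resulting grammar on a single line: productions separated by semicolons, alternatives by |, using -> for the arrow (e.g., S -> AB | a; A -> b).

Nullable set: {R, Z}.
S -> Rif: R nullable, giving Rif | if.
Drop R -> ε.
R -> Zj: Z nullable, giving Zj | j.
R -> Zjf: Z nullable, giving Zjf | jf.
Drop Z -> ε.
Z -> Zj: Z nullable, giving Zj | j.
Unchanged (no nullable symbols): S -> ij; R -> i; Z -> ff; Z -> if.

S -> if | ij | Rif; R -> i | j | Zj | jf | Zjf; Z -> j | Zj | ff | if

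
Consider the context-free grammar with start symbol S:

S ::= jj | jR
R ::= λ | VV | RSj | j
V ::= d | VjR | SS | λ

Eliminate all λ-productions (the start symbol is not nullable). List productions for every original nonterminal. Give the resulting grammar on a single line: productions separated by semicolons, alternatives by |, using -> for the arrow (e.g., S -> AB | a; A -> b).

Nullable set: {R, V}.
S -> jR: R nullable, giving j | jR.
Drop R -> λ.
R -> RSj: R nullable, giving RSj | Sj.
R -> VV: V, V nullable, giving V | VV.
Drop V -> λ.
V -> VjR: V, R nullable, giving Vj | VjR | j | jR.
Unchanged (no nullable symbols): S -> jj; R -> j; V -> SS; V -> d.

S -> j | jR | jj; R -> V | j | Sj | VV | RSj; V -> d | j | SS | Vj | jR | VjR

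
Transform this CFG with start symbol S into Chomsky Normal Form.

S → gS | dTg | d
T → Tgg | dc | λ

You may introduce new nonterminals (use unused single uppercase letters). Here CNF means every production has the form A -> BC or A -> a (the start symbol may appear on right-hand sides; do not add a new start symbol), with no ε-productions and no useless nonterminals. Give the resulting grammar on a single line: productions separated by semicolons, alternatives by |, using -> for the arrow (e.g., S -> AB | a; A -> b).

S -> d | AB | AD | BS; A -> d; B -> g; C -> c; D -> TB; E -> BB; T -> AC | BB | TE

Nullable: {T}; after ε-elimination: S -> d | dg | gS | dTg; T -> dc | gg | Tgg.
No unit productions to eliminate.
TERM: introduce C -> c, A -> d, B -> g and substitute in every rule of length ≥2.
BIN: S -> ATB becomes S -> AD, D -> TB; T -> TBB becomes T -> TE, E -> BB.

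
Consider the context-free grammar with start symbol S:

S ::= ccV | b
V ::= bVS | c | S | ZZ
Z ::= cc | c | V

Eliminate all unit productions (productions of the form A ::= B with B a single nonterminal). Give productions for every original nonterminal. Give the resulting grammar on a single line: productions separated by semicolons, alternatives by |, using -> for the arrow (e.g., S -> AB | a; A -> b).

Unit productions: V->S, Z->V.
Unit pairs (A ⇒* B via units): (V,S), (Z,S), (Z,V).
S: inherits non-unit rules of {S} → b | ccV.
V: inherits non-unit rules of {S, V} → ZZ | b | bVS | c | ccV.
Z: inherits non-unit rules of {S, V, Z} → ZZ | b | bVS | c | cc | ccV.

S -> b | ccV; V -> b | c | ZZ | bVS | ccV; Z -> b | c | ZZ | cc | bVS | ccV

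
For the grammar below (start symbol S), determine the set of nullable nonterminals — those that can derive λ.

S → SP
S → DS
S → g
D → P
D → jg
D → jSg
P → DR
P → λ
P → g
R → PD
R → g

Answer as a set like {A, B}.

Directly nullable (have an ε-rule): {P}.
D is nullable via D -> P (every symbol on the right is already known nullable).
R is nullable via R -> PD (every symbol on the right is already known nullable).
Not nullable: S — each has a terminal in every rule's right-hand side or depends on a non-nullable symbol.

{D, P, R}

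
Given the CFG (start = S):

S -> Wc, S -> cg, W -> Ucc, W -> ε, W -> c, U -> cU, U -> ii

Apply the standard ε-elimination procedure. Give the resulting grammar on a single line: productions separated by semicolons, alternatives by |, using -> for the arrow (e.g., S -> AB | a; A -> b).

S -> c | Wc | cg; U -> cU | ii; W -> c | Ucc

Nullable set: {W}.
S -> Wc: W nullable, giving Wc | c.
Drop W -> ε.
Unchanged (no nullable symbols): S -> cg; U -> cU; U -> ii; W -> Ucc; W -> c.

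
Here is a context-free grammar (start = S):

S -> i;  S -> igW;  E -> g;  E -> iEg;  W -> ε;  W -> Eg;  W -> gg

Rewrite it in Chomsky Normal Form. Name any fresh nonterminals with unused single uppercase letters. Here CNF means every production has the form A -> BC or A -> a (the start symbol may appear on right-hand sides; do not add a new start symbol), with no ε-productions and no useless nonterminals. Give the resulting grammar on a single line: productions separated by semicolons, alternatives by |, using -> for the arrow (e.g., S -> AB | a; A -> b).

S -> i | AB | AD; A -> i; B -> g; C -> EB; D -> BW; E -> g | AC; W -> BB | EB

Nullable: {W}; after ε-elimination: S -> i | ig | igW; E -> g | iEg; W -> Eg | gg.
No unit productions to eliminate.
TERM: introduce B -> g, A -> i and substitute in every rule of length ≥2.
BIN: E -> AEB becomes E -> AC, C -> EB; S -> ABW becomes S -> AD, D -> BW.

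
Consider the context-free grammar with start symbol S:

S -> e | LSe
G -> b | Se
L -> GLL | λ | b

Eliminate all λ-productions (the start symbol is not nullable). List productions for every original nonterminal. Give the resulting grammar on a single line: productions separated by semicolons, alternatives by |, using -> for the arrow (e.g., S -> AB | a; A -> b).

S -> e | Se | LSe; G -> b | Se; L -> G | b | GL | GLL

Nullable set: {L}.
S -> LSe: L nullable, giving LSe | Se.
Drop L -> λ.
L -> GLL: L, L nullable, giving G | GL | GLL.
Unchanged (no nullable symbols): S -> e; G -> Se; G -> b; L -> b.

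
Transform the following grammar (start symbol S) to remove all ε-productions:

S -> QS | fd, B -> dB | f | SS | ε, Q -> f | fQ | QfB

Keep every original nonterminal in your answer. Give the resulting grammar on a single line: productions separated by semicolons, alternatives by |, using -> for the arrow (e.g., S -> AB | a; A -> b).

S -> QS | fd; B -> d | f | SS | dB; Q -> f | Qf | fQ | QfB

Nullable set: {B}.
Drop B -> ε.
B -> dB: B nullable, giving d | dB.
Q -> QfB: B nullable, giving Qf | QfB.
Unchanged (no nullable symbols): S -> QS; S -> fd; B -> SS; B -> f; Q -> f; Q -> fQ.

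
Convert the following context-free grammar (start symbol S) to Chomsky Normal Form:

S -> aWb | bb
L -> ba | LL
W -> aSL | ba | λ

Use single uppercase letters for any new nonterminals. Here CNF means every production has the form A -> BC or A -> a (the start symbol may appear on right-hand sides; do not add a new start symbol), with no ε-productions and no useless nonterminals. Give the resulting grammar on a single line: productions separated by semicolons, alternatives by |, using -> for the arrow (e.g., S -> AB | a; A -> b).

Nullable: {W}; after ε-elimination: S -> ab | bb | aWb; L -> LL | ba; W -> ba | aSL.
No unit productions to eliminate.
TERM: introduce B -> a, A -> b and substitute in every rule of length ≥2.
BIN: S -> BWA becomes S -> BC, C -> WA; W -> BSL becomes W -> BD, D -> SL.

S -> AA | BA | BC; A -> b; B -> a; C -> WA; D -> SL; L -> AB | LL; W -> AB | BD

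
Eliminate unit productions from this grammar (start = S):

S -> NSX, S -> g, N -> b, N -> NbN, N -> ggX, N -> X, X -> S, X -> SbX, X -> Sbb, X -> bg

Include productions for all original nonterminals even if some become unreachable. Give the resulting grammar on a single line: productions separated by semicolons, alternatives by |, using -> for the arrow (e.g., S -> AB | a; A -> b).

Unit productions: N->X, X->S.
Unit pairs (A ⇒* B via units): (N,S), (N,X), (X,S).
S: inherits non-unit rules of {S} → NSX | g.
N: inherits non-unit rules of {N, S, X} → NSX | NbN | SbX | Sbb | b | bg | g | ggX.
X: inherits non-unit rules of {S, X} → NSX | SbX | Sbb | bg | g.

S -> g | NSX; N -> b | g | bg | NSX | NbN | SbX | Sbb | ggX; X -> g | bg | NSX | SbX | Sbb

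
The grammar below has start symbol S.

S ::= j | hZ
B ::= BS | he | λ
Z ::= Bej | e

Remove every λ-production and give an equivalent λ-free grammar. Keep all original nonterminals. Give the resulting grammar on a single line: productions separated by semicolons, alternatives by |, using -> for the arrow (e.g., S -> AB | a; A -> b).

Nullable set: {B}.
Drop B -> λ.
B -> BS: B nullable, giving BS | S.
Z -> Bej: B nullable, giving Bej | ej.
Unchanged (no nullable symbols): S -> hZ; S -> j; B -> he; Z -> e.

S -> j | hZ; B -> S | BS | he; Z -> e | ej | Bej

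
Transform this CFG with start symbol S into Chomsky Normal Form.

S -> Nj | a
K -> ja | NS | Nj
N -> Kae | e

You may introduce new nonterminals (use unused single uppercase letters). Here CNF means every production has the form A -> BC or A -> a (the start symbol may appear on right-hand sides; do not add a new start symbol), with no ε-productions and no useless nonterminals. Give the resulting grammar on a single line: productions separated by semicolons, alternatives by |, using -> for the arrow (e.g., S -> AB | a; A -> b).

No ε-productions.
No unit productions to eliminate.
TERM: introduce B -> a, C -> e, A -> j and substitute in every rule of length ≥2.
BIN: N -> KBC becomes N -> KD, D -> BC.

S -> a | NA; A -> j; B -> a; C -> e; D -> BC; K -> AB | NA | NS; N -> e | KD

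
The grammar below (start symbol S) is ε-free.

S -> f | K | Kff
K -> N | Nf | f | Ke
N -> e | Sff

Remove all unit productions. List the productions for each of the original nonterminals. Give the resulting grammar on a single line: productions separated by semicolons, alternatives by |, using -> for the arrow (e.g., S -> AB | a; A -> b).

S -> e | f | Ke | Nf | Kff | Sff; K -> e | f | Ke | Nf | Sff; N -> e | Sff

Unit productions: K->N, S->K.
Unit pairs (A ⇒* B via units): (K,N), (S,K), (S,N).
S: inherits non-unit rules of {K, N, S} → Ke | Kff | Nf | Sff | e | f.
K: inherits non-unit rules of {K, N} → Ke | Nf | Sff | e | f.
N: inherits non-unit rules of {N} → Sff | e.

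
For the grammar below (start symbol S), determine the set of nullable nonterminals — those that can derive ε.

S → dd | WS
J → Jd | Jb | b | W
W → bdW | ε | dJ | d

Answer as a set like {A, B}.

Directly nullable (have an ε-rule): {W}.
J is nullable via J -> W (every symbol on the right is already known nullable).
Not nullable: S — each has a terminal in every rule's right-hand side or depends on a non-nullable symbol.

{J, W}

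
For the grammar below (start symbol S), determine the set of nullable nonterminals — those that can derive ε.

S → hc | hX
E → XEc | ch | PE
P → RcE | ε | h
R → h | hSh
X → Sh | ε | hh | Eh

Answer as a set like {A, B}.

Directly nullable (have an ε-rule): {P, X}.
Not nullable: E, R, S — each has a terminal in every rule's right-hand side or depends on a non-nullable symbol.

{P, X}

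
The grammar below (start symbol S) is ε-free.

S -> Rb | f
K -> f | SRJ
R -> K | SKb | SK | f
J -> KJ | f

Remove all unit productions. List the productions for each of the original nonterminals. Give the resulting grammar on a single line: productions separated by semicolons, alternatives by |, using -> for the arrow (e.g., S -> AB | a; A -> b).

S -> f | Rb; J -> f | KJ; K -> f | SRJ; R -> f | SK | SKb | SRJ

Unit productions: R->K.
Unit pairs (A ⇒* B via units): (R,K).
S: inherits non-unit rules of {S} → Rb | f.
J: inherits non-unit rules of {J} → KJ | f.
K: inherits non-unit rules of {K} → SRJ | f.
R: inherits non-unit rules of {K, R} → SK | SKb | SRJ | f.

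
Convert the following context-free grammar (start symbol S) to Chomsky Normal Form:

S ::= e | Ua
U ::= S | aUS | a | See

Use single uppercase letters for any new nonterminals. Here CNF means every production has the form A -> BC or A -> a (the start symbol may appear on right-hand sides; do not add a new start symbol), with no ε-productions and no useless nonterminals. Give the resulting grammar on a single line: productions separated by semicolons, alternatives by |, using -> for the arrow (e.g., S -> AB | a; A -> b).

No ε-productions.
After unit-elimination: S -> e | Ua; U -> a | e | Ua | See | aUS.
TERM: introduce A -> a, B -> e and substitute in every rule of length ≥2.
BIN: U -> AUS becomes U -> AC, C -> US; U -> SBB becomes U -> SD, D -> BB.

S -> e | UA; A -> a; B -> e; C -> US; D -> BB; U -> a | e | AC | SD | UA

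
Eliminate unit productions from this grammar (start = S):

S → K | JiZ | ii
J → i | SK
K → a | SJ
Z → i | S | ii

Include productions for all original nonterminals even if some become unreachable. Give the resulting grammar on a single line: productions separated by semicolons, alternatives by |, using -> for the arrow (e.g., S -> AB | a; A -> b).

S -> a | SJ | ii | JiZ; J -> i | SK; K -> a | SJ; Z -> a | i | SJ | ii | JiZ

Unit productions: S->K, Z->S.
Unit pairs (A ⇒* B via units): (S,K), (Z,K), (Z,S).
S: inherits non-unit rules of {K, S} → JiZ | SJ | a | ii.
J: inherits non-unit rules of {J} → SK | i.
K: inherits non-unit rules of {K} → SJ | a.
Z: inherits non-unit rules of {K, S, Z} → JiZ | SJ | a | i | ii.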